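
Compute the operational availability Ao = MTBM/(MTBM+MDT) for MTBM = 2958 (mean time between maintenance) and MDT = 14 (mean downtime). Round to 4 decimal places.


MTBM = 2958
MDT = 14
MTBM + MDT = 2972
Ao = 2958 / 2972
Ao = 0.9953

0.9953


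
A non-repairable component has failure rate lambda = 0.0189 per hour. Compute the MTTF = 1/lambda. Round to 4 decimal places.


lambda = 0.0189
MTTF = 1 / 0.0189
MTTF = 52.9101

52.9101


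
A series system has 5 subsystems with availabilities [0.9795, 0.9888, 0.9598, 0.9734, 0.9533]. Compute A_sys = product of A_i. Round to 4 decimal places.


Subsystems: [0.9795, 0.9888, 0.9598, 0.9734, 0.9533]
After subsystem 1 (A=0.9795): product = 0.9795
After subsystem 2 (A=0.9888): product = 0.9685
After subsystem 3 (A=0.9598): product = 0.9296
After subsystem 4 (A=0.9734): product = 0.9049
After subsystem 5 (A=0.9533): product = 0.8626
A_sys = 0.8626

0.8626


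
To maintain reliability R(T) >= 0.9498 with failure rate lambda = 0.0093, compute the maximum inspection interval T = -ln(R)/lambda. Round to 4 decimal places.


R_target = 0.9498
lambda = 0.0093
-ln(0.9498) = 0.0515
T = 0.0515 / 0.0093
T = 5.538

5.538


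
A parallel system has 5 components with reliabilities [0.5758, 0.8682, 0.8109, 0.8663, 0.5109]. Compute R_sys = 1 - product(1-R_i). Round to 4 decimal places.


Components: [0.5758, 0.8682, 0.8109, 0.8663, 0.5109]
(1 - 0.5758) = 0.4242, running product = 0.4242
(1 - 0.8682) = 0.1318, running product = 0.0559
(1 - 0.8109) = 0.1891, running product = 0.0106
(1 - 0.8663) = 0.1337, running product = 0.0014
(1 - 0.5109) = 0.4891, running product = 0.0007
Product of (1-R_i) = 0.0007
R_sys = 1 - 0.0007 = 0.9993

0.9993


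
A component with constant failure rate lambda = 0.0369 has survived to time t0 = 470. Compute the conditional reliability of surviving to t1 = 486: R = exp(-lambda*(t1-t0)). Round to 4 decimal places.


lambda = 0.0369
t0 = 470, t1 = 486
t1 - t0 = 16
lambda * (t1-t0) = 0.0369 * 16 = 0.5904
R = exp(-0.5904)
R = 0.5541

0.5541


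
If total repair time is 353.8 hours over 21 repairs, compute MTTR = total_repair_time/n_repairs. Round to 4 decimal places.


total_repair_time = 353.8
n_repairs = 21
MTTR = 353.8 / 21
MTTR = 16.8476

16.8476


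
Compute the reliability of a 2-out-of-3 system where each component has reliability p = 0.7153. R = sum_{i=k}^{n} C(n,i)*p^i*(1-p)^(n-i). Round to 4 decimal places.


k = 2, n = 3, p = 0.7153
i=2: C(3,2)=3 * 0.7153^2 * 0.2847^1 = 0.437
i=3: C(3,3)=1 * 0.7153^3 * 0.2847^0 = 0.366
R = sum of terms = 0.803

0.803


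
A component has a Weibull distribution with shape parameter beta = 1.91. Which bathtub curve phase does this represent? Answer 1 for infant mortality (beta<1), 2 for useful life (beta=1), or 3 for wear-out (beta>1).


beta = 1.91
Compare beta to 1:
beta < 1 => infant mortality (phase 1)
beta = 1 => useful life (phase 2)
beta > 1 => wear-out (phase 3)
Since beta = 1.91, this is wear-out (increasing failure rate)
Phase = 3

3


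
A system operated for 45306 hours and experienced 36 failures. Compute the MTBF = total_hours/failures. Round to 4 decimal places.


total_hours = 45306
failures = 36
MTBF = 45306 / 36
MTBF = 1258.5

1258.5


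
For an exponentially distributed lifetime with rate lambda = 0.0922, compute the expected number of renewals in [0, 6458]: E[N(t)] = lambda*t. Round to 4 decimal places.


lambda = 0.0922
t = 6458
E[N(t)] = lambda * t
E[N(t)] = 0.0922 * 6458
E[N(t)] = 595.4276

595.4276


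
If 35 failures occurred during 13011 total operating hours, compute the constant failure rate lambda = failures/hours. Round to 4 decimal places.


failures = 35
total_hours = 13011
lambda = 35 / 13011
lambda = 0.0027

0.0027


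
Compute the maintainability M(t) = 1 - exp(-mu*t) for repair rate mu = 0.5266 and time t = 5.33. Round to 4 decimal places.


mu = 0.5266, t = 5.33
mu * t = 0.5266 * 5.33 = 2.8068
exp(-2.8068) = 0.0604
M(t) = 1 - 0.0604
M(t) = 0.9396

0.9396


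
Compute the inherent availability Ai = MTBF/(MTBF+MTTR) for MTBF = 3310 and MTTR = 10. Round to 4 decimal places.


MTBF = 3310
MTTR = 10
MTBF + MTTR = 3320
Ai = 3310 / 3320
Ai = 0.997

0.997


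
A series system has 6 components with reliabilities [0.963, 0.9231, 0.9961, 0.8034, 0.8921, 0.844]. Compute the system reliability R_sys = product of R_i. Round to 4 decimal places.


Components: [0.963, 0.9231, 0.9961, 0.8034, 0.8921, 0.844]
After component 1 (R=0.963): product = 0.963
After component 2 (R=0.9231): product = 0.8889
After component 3 (R=0.9961): product = 0.8855
After component 4 (R=0.8034): product = 0.7114
After component 5 (R=0.8921): product = 0.6346
After component 6 (R=0.844): product = 0.5356
R_sys = 0.5356

0.5356


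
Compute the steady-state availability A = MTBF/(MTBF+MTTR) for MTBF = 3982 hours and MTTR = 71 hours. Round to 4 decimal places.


MTBF = 3982
MTTR = 71
MTBF + MTTR = 4053
A = 3982 / 4053
A = 0.9825

0.9825


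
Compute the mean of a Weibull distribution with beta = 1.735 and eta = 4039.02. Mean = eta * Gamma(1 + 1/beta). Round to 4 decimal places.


beta = 1.735, eta = 4039.02
1/beta = 0.5764
1 + 1/beta = 1.5764
Gamma(1.5764) = 0.8911
Mean = 4039.02 * 0.8911
Mean = 3599.0608

3599.0608


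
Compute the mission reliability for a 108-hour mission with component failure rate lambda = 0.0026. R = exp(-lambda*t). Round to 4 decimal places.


lambda = 0.0026
mission_time = 108
lambda * t = 0.0026 * 108 = 0.2808
R = exp(-0.2808)
R = 0.7552

0.7552


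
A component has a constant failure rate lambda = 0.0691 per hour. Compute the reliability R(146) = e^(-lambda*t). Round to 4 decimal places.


lambda = 0.0691
t = 146
lambda * t = 10.0886
R(t) = e^(-10.0886)
R(t) = 0.0

0.0


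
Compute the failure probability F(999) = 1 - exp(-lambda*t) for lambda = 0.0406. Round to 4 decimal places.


lambda = 0.0406, t = 999
lambda * t = 40.5594
exp(-40.5594) = 0.0
F(t) = 1 - 0.0
F(t) = 1.0

1.0


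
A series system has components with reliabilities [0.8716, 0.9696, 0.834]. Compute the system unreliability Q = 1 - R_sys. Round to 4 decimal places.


Components: [0.8716, 0.9696, 0.834]
After component 1: product = 0.8716
After component 2: product = 0.8451
After component 3: product = 0.7048
R_sys = 0.7048
Q = 1 - 0.7048 = 0.2952

0.2952


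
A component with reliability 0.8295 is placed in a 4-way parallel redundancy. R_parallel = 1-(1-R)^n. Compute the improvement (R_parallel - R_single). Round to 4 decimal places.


R_single = 0.8295, n = 4
1 - R_single = 0.1705
(1 - R_single)^n = 0.1705^4 = 0.0008
R_parallel = 1 - 0.0008 = 0.9992
Improvement = 0.9992 - 0.8295
Improvement = 0.1697

0.1697


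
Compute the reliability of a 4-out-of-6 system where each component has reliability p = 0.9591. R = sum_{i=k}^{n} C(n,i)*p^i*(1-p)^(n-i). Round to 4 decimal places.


k = 4, n = 6, p = 0.9591
i=4: C(6,4)=15 * 0.9591^4 * 0.0409^2 = 0.0212
i=5: C(6,5)=6 * 0.9591^5 * 0.0409^1 = 0.1992
i=6: C(6,6)=1 * 0.9591^6 * 0.0409^0 = 0.7784
R = sum of terms = 0.9988

0.9988


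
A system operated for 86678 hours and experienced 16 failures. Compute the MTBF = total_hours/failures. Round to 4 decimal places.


total_hours = 86678
failures = 16
MTBF = 86678 / 16
MTBF = 5417.375

5417.375


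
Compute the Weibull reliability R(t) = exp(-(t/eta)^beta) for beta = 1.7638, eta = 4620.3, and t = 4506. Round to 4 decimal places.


beta = 1.7638, eta = 4620.3, t = 4506
t/eta = 4506 / 4620.3 = 0.9753
(t/eta)^beta = 0.9753^1.7638 = 0.9568
R(t) = exp(-0.9568)
R(t) = 0.3841

0.3841


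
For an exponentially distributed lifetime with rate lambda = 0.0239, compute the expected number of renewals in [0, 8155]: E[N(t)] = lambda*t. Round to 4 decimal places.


lambda = 0.0239
t = 8155
E[N(t)] = lambda * t
E[N(t)] = 0.0239 * 8155
E[N(t)] = 194.9045

194.9045


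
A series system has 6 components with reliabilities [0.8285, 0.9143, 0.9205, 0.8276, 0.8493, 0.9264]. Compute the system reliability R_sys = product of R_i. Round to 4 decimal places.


Components: [0.8285, 0.9143, 0.9205, 0.8276, 0.8493, 0.9264]
After component 1 (R=0.8285): product = 0.8285
After component 2 (R=0.9143): product = 0.7575
After component 3 (R=0.9205): product = 0.6973
After component 4 (R=0.8276): product = 0.5771
After component 5 (R=0.8493): product = 0.4901
After component 6 (R=0.9264): product = 0.454
R_sys = 0.454

0.454


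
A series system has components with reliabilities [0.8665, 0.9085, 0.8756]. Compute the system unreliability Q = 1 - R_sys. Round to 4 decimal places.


Components: [0.8665, 0.9085, 0.8756]
After component 1: product = 0.8665
After component 2: product = 0.7872
After component 3: product = 0.6893
R_sys = 0.6893
Q = 1 - 0.6893 = 0.3107

0.3107


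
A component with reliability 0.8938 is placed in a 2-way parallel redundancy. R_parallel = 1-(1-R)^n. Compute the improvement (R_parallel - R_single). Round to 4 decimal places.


R_single = 0.8938, n = 2
1 - R_single = 0.1062
(1 - R_single)^n = 0.1062^2 = 0.0113
R_parallel = 1 - 0.0113 = 0.9887
Improvement = 0.9887 - 0.8938
Improvement = 0.0949

0.0949


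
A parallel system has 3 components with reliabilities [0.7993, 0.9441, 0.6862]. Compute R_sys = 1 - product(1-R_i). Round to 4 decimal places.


Components: [0.7993, 0.9441, 0.6862]
(1 - 0.7993) = 0.2007, running product = 0.2007
(1 - 0.9441) = 0.0559, running product = 0.0112
(1 - 0.6862) = 0.3138, running product = 0.0035
Product of (1-R_i) = 0.0035
R_sys = 1 - 0.0035 = 0.9965

0.9965


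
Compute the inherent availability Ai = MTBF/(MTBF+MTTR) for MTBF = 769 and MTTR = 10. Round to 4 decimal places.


MTBF = 769
MTTR = 10
MTBF + MTTR = 779
Ai = 769 / 779
Ai = 0.9872

0.9872


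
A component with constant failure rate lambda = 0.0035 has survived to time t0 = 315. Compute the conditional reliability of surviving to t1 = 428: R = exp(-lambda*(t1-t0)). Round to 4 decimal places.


lambda = 0.0035
t0 = 315, t1 = 428
t1 - t0 = 113
lambda * (t1-t0) = 0.0035 * 113 = 0.3955
R = exp(-0.3955)
R = 0.6733

0.6733


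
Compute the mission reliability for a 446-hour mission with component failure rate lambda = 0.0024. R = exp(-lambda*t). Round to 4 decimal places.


lambda = 0.0024
mission_time = 446
lambda * t = 0.0024 * 446 = 1.0704
R = exp(-1.0704)
R = 0.3429

0.3429


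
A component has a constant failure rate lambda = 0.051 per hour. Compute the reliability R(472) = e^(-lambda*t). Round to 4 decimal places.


lambda = 0.051
t = 472
lambda * t = 24.072
R(t) = e^(-24.072)
R(t) = 0.0

0.0


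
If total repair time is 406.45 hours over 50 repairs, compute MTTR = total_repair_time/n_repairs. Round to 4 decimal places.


total_repair_time = 406.45
n_repairs = 50
MTTR = 406.45 / 50
MTTR = 8.129

8.129


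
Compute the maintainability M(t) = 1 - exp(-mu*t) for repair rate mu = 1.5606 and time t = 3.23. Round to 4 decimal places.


mu = 1.5606, t = 3.23
mu * t = 1.5606 * 3.23 = 5.0407
exp(-5.0407) = 0.0065
M(t) = 1 - 0.0065
M(t) = 0.9935

0.9935


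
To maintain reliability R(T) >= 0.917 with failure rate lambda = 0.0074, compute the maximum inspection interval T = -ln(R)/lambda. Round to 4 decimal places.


R_target = 0.917
lambda = 0.0074
-ln(0.917) = 0.0866
T = 0.0866 / 0.0074
T = 11.7092

11.7092


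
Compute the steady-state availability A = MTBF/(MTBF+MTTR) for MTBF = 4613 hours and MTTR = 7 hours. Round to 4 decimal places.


MTBF = 4613
MTTR = 7
MTBF + MTTR = 4620
A = 4613 / 4620
A = 0.9985

0.9985


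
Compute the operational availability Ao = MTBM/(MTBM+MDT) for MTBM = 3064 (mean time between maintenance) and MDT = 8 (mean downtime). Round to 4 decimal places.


MTBM = 3064
MDT = 8
MTBM + MDT = 3072
Ao = 3064 / 3072
Ao = 0.9974

0.9974


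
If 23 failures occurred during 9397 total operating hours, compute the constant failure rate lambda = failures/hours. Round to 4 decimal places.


failures = 23
total_hours = 9397
lambda = 23 / 9397
lambda = 0.0024

0.0024


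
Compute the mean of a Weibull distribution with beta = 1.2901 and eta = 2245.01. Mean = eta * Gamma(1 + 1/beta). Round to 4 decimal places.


beta = 1.2901, eta = 2245.01
1/beta = 0.7751
1 + 1/beta = 1.7751
Gamma(1.7751) = 0.925
Mean = 2245.01 * 0.925
Mean = 2076.6762

2076.6762


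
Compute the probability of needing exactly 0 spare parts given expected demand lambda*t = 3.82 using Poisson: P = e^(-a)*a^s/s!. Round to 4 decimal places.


a = 3.82, s = 0
e^(-a) = e^(-3.82) = 0.0219
a^s = 3.82^0 = 1.0
s! = 1
P = 0.0219 * 1.0 / 1
P = 0.0219

0.0219


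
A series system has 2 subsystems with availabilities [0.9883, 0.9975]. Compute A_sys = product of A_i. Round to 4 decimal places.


Subsystems: [0.9883, 0.9975]
After subsystem 1 (A=0.9883): product = 0.9883
After subsystem 2 (A=0.9975): product = 0.9858
A_sys = 0.9858

0.9858


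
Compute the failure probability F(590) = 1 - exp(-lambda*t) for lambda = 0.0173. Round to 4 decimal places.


lambda = 0.0173, t = 590
lambda * t = 10.207
exp(-10.207) = 0.0
F(t) = 1 - 0.0
F(t) = 1.0

1.0


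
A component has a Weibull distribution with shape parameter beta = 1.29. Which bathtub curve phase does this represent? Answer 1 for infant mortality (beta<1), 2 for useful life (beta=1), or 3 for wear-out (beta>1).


beta = 1.29
Compare beta to 1:
beta < 1 => infant mortality (phase 1)
beta = 1 => useful life (phase 2)
beta > 1 => wear-out (phase 3)
Since beta = 1.29, this is wear-out (increasing failure rate)
Phase = 3

3


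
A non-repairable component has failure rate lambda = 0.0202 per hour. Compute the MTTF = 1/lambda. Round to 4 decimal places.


lambda = 0.0202
MTTF = 1 / 0.0202
MTTF = 49.505

49.505


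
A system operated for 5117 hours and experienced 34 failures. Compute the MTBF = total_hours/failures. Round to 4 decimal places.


total_hours = 5117
failures = 34
MTBF = 5117 / 34
MTBF = 150.5

150.5


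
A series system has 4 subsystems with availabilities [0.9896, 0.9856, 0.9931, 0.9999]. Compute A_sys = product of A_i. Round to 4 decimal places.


Subsystems: [0.9896, 0.9856, 0.9931, 0.9999]
After subsystem 1 (A=0.9896): product = 0.9896
After subsystem 2 (A=0.9856): product = 0.9753
After subsystem 3 (A=0.9931): product = 0.9686
After subsystem 4 (A=0.9999): product = 0.9685
A_sys = 0.9685

0.9685


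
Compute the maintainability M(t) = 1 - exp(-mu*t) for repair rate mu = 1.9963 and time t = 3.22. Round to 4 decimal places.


mu = 1.9963, t = 3.22
mu * t = 1.9963 * 3.22 = 6.4281
exp(-6.4281) = 0.0016
M(t) = 1 - 0.0016
M(t) = 0.9984

0.9984


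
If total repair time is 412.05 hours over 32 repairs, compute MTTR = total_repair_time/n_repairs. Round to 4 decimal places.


total_repair_time = 412.05
n_repairs = 32
MTTR = 412.05 / 32
MTTR = 12.8766

12.8766


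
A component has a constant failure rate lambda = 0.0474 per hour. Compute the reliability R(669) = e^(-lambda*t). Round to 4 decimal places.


lambda = 0.0474
t = 669
lambda * t = 31.7106
R(t) = e^(-31.7106)
R(t) = 0.0

0.0


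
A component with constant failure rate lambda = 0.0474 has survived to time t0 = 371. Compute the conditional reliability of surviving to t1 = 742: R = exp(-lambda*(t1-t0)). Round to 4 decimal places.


lambda = 0.0474
t0 = 371, t1 = 742
t1 - t0 = 371
lambda * (t1-t0) = 0.0474 * 371 = 17.5854
R = exp(-17.5854)
R = 0.0

0.0


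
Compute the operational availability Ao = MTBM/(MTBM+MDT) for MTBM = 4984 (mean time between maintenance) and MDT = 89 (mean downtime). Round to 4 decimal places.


MTBM = 4984
MDT = 89
MTBM + MDT = 5073
Ao = 4984 / 5073
Ao = 0.9825

0.9825


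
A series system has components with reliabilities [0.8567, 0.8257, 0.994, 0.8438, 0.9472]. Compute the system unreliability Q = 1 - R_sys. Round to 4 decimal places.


Components: [0.8567, 0.8257, 0.994, 0.8438, 0.9472]
After component 1: product = 0.8567
After component 2: product = 0.7074
After component 3: product = 0.7031
After component 4: product = 0.5933
After component 5: product = 0.562
R_sys = 0.562
Q = 1 - 0.562 = 0.438

0.438


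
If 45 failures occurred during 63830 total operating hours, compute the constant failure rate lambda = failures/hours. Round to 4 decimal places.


failures = 45
total_hours = 63830
lambda = 45 / 63830
lambda = 0.0007

0.0007


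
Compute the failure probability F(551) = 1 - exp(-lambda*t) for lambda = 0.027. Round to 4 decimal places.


lambda = 0.027, t = 551
lambda * t = 14.877
exp(-14.877) = 0.0
F(t) = 1 - 0.0
F(t) = 1.0

1.0


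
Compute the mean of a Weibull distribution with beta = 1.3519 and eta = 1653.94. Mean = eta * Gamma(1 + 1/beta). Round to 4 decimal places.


beta = 1.3519, eta = 1653.94
1/beta = 0.7397
1 + 1/beta = 1.7397
Gamma(1.7397) = 0.9168
Mean = 1653.94 * 0.9168
Mean = 1516.2661

1516.2661


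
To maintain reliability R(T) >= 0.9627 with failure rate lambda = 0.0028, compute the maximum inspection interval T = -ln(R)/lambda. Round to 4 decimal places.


R_target = 0.9627
lambda = 0.0028
-ln(0.9627) = 0.038
T = 0.038 / 0.0028
T = 13.5762

13.5762


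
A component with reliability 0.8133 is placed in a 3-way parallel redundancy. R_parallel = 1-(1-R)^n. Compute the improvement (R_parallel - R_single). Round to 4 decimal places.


R_single = 0.8133, n = 3
1 - R_single = 0.1867
(1 - R_single)^n = 0.1867^3 = 0.0065
R_parallel = 1 - 0.0065 = 0.9935
Improvement = 0.9935 - 0.8133
Improvement = 0.1802

0.1802


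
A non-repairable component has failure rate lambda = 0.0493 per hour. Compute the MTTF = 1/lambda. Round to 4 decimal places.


lambda = 0.0493
MTTF = 1 / 0.0493
MTTF = 20.284

20.284


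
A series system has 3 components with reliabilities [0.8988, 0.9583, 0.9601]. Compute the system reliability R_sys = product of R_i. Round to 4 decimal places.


Components: [0.8988, 0.9583, 0.9601]
After component 1 (R=0.8988): product = 0.8988
After component 2 (R=0.9583): product = 0.8613
After component 3 (R=0.9601): product = 0.827
R_sys = 0.827

0.827


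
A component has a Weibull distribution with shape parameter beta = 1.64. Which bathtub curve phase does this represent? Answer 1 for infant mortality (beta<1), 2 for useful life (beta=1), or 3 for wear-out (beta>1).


beta = 1.64
Compare beta to 1:
beta < 1 => infant mortality (phase 1)
beta = 1 => useful life (phase 2)
beta > 1 => wear-out (phase 3)
Since beta = 1.64, this is wear-out (increasing failure rate)
Phase = 3

3


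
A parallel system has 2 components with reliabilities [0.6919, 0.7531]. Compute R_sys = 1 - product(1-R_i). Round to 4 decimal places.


Components: [0.6919, 0.7531]
(1 - 0.6919) = 0.3081, running product = 0.3081
(1 - 0.7531) = 0.2469, running product = 0.0761
Product of (1-R_i) = 0.0761
R_sys = 1 - 0.0761 = 0.9239

0.9239


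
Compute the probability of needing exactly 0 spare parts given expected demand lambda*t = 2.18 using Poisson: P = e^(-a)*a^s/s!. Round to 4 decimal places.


a = 2.18, s = 0
e^(-a) = e^(-2.18) = 0.113
a^s = 2.18^0 = 1.0
s! = 1
P = 0.113 * 1.0 / 1
P = 0.113

0.113


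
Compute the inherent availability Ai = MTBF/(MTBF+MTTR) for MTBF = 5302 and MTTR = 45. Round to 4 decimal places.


MTBF = 5302
MTTR = 45
MTBF + MTTR = 5347
Ai = 5302 / 5347
Ai = 0.9916

0.9916


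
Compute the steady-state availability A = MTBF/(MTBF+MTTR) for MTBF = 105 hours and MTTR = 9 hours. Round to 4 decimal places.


MTBF = 105
MTTR = 9
MTBF + MTTR = 114
A = 105 / 114
A = 0.9211

0.9211


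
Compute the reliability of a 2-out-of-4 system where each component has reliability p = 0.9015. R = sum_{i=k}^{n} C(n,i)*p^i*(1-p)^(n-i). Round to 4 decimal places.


k = 2, n = 4, p = 0.9015
i=2: C(4,2)=6 * 0.9015^2 * 0.0985^2 = 0.0473
i=3: C(4,3)=4 * 0.9015^3 * 0.0985^1 = 0.2887
i=4: C(4,4)=1 * 0.9015^4 * 0.0985^0 = 0.6605
R = sum of terms = 0.9965

0.9965


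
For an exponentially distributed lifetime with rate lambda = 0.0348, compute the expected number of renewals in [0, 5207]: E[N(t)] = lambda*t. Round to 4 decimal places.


lambda = 0.0348
t = 5207
E[N(t)] = lambda * t
E[N(t)] = 0.0348 * 5207
E[N(t)] = 181.2036

181.2036


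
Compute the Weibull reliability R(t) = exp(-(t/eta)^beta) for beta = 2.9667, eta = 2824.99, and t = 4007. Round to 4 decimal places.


beta = 2.9667, eta = 2824.99, t = 4007
t/eta = 4007 / 2824.99 = 1.4184
(t/eta)^beta = 1.4184^2.9667 = 2.8207
R(t) = exp(-2.8207)
R(t) = 0.0596

0.0596


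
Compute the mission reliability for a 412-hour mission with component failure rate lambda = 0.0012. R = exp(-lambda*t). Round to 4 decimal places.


lambda = 0.0012
mission_time = 412
lambda * t = 0.0012 * 412 = 0.4944
R = exp(-0.4944)
R = 0.6099

0.6099


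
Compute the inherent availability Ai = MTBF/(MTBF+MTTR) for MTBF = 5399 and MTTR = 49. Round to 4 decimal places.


MTBF = 5399
MTTR = 49
MTBF + MTTR = 5448
Ai = 5399 / 5448
Ai = 0.991

0.991


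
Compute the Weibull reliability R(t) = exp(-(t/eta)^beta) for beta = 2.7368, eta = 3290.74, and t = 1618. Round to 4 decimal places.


beta = 2.7368, eta = 3290.74, t = 1618
t/eta = 1618 / 3290.74 = 0.4917
(t/eta)^beta = 0.4917^2.7368 = 0.1433
R(t) = exp(-0.1433)
R(t) = 0.8665

0.8665


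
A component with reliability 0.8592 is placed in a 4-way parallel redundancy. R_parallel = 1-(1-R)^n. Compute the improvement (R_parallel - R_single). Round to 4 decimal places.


R_single = 0.8592, n = 4
1 - R_single = 0.1408
(1 - R_single)^n = 0.1408^4 = 0.0004
R_parallel = 1 - 0.0004 = 0.9996
Improvement = 0.9996 - 0.8592
Improvement = 0.1404

0.1404


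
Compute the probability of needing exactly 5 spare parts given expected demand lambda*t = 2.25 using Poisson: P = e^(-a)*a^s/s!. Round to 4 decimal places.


a = 2.25, s = 5
e^(-a) = e^(-2.25) = 0.1054
a^s = 2.25^5 = 57.665
s! = 120
P = 0.1054 * 57.665 / 120
P = 0.0506

0.0506


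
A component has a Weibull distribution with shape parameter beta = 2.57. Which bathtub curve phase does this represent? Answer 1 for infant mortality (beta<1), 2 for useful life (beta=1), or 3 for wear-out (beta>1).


beta = 2.57
Compare beta to 1:
beta < 1 => infant mortality (phase 1)
beta = 1 => useful life (phase 2)
beta > 1 => wear-out (phase 3)
Since beta = 2.57, this is wear-out (increasing failure rate)
Phase = 3

3


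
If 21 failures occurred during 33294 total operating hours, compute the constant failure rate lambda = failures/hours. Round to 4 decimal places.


failures = 21
total_hours = 33294
lambda = 21 / 33294
lambda = 0.0006

0.0006


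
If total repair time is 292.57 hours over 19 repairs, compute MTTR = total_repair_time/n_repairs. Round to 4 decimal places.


total_repair_time = 292.57
n_repairs = 19
MTTR = 292.57 / 19
MTTR = 15.3984

15.3984


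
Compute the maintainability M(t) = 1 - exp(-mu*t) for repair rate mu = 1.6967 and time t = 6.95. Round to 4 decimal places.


mu = 1.6967, t = 6.95
mu * t = 1.6967 * 6.95 = 11.7921
exp(-11.7921) = 0.0
M(t) = 1 - 0.0
M(t) = 1.0

1.0


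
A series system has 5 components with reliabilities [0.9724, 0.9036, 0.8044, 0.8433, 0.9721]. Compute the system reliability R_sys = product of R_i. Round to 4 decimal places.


Components: [0.9724, 0.9036, 0.8044, 0.8433, 0.9721]
After component 1 (R=0.9724): product = 0.9724
After component 2 (R=0.9036): product = 0.8787
After component 3 (R=0.8044): product = 0.7068
After component 4 (R=0.8433): product = 0.596
After component 5 (R=0.9721): product = 0.5794
R_sys = 0.5794

0.5794


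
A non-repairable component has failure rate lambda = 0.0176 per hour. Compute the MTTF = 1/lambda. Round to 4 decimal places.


lambda = 0.0176
MTTF = 1 / 0.0176
MTTF = 56.8182

56.8182


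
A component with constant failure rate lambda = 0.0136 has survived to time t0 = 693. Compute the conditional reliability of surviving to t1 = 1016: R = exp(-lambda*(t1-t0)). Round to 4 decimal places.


lambda = 0.0136
t0 = 693, t1 = 1016
t1 - t0 = 323
lambda * (t1-t0) = 0.0136 * 323 = 4.3928
R = exp(-4.3928)
R = 0.0124

0.0124


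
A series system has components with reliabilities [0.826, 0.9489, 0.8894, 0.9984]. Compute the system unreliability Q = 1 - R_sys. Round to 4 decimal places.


Components: [0.826, 0.9489, 0.8894, 0.9984]
After component 1: product = 0.826
After component 2: product = 0.7838
After component 3: product = 0.6971
After component 4: product = 0.696
R_sys = 0.696
Q = 1 - 0.696 = 0.304

0.304


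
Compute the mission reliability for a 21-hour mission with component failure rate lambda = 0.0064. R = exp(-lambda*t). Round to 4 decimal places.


lambda = 0.0064
mission_time = 21
lambda * t = 0.0064 * 21 = 0.1344
R = exp(-0.1344)
R = 0.8742

0.8742


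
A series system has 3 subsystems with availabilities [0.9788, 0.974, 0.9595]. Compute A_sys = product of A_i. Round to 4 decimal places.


Subsystems: [0.9788, 0.974, 0.9595]
After subsystem 1 (A=0.9788): product = 0.9788
After subsystem 2 (A=0.974): product = 0.9534
After subsystem 3 (A=0.9595): product = 0.9147
A_sys = 0.9147

0.9147


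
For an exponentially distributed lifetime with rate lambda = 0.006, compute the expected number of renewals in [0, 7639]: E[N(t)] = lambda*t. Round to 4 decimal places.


lambda = 0.006
t = 7639
E[N(t)] = lambda * t
E[N(t)] = 0.006 * 7639
E[N(t)] = 45.834

45.834


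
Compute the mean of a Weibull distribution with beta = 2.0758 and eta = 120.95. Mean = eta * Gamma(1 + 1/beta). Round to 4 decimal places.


beta = 2.0758, eta = 120.95
1/beta = 0.4817
1 + 1/beta = 1.4817
Gamma(1.4817) = 0.8858
Mean = 120.95 * 0.8858
Mean = 107.1345

107.1345


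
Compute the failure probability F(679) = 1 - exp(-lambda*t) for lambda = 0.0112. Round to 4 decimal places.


lambda = 0.0112, t = 679
lambda * t = 7.6048
exp(-7.6048) = 0.0005
F(t) = 1 - 0.0005
F(t) = 0.9995

0.9995


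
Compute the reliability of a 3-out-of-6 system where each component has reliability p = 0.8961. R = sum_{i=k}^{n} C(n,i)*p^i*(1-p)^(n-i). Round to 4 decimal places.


k = 3, n = 6, p = 0.8961
i=3: C(6,3)=20 * 0.8961^3 * 0.1039^3 = 0.0161
i=4: C(6,4)=15 * 0.8961^4 * 0.1039^2 = 0.1044
i=5: C(6,5)=6 * 0.8961^5 * 0.1039^1 = 0.3602
i=6: C(6,6)=1 * 0.8961^6 * 0.1039^0 = 0.5178
R = sum of terms = 0.9985

0.9985


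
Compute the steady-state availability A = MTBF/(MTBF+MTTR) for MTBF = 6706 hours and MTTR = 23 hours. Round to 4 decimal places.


MTBF = 6706
MTTR = 23
MTBF + MTTR = 6729
A = 6706 / 6729
A = 0.9966

0.9966


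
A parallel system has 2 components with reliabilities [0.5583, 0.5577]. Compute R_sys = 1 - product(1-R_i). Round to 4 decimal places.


Components: [0.5583, 0.5577]
(1 - 0.5583) = 0.4417, running product = 0.4417
(1 - 0.5577) = 0.4423, running product = 0.1954
Product of (1-R_i) = 0.1954
R_sys = 1 - 0.1954 = 0.8046

0.8046


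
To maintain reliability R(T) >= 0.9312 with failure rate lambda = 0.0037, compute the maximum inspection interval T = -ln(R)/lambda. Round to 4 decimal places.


R_target = 0.9312
lambda = 0.0037
-ln(0.9312) = 0.0713
T = 0.0713 / 0.0037
T = 19.2652

19.2652


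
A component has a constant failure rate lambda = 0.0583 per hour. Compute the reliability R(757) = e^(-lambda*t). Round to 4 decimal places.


lambda = 0.0583
t = 757
lambda * t = 44.1331
R(t) = e^(-44.1331)
R(t) = 0.0

0.0


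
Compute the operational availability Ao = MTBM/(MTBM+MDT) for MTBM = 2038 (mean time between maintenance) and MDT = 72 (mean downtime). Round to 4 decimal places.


MTBM = 2038
MDT = 72
MTBM + MDT = 2110
Ao = 2038 / 2110
Ao = 0.9659

0.9659


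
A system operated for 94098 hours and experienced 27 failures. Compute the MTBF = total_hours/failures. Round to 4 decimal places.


total_hours = 94098
failures = 27
MTBF = 94098 / 27
MTBF = 3485.1111

3485.1111


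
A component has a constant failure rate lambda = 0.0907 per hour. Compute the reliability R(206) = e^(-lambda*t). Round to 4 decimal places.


lambda = 0.0907
t = 206
lambda * t = 18.6842
R(t) = e^(-18.6842)
R(t) = 0.0

0.0


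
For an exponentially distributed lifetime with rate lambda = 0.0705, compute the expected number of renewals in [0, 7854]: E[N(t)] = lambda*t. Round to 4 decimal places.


lambda = 0.0705
t = 7854
E[N(t)] = lambda * t
E[N(t)] = 0.0705 * 7854
E[N(t)] = 553.707

553.707


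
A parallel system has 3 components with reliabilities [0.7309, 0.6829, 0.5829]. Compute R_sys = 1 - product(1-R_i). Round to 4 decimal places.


Components: [0.7309, 0.6829, 0.5829]
(1 - 0.7309) = 0.2691, running product = 0.2691
(1 - 0.6829) = 0.3171, running product = 0.0853
(1 - 0.5829) = 0.4171, running product = 0.0356
Product of (1-R_i) = 0.0356
R_sys = 1 - 0.0356 = 0.9644

0.9644


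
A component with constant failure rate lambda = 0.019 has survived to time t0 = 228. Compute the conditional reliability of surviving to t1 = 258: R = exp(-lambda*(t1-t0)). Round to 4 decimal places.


lambda = 0.019
t0 = 228, t1 = 258
t1 - t0 = 30
lambda * (t1-t0) = 0.019 * 30 = 0.57
R = exp(-0.57)
R = 0.5655

0.5655


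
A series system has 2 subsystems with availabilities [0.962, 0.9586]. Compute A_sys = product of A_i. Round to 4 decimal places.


Subsystems: [0.962, 0.9586]
After subsystem 1 (A=0.962): product = 0.962
After subsystem 2 (A=0.9586): product = 0.9222
A_sys = 0.9222

0.9222


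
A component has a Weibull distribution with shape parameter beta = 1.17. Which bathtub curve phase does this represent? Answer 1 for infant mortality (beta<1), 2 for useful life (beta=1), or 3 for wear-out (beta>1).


beta = 1.17
Compare beta to 1:
beta < 1 => infant mortality (phase 1)
beta = 1 => useful life (phase 2)
beta > 1 => wear-out (phase 3)
Since beta = 1.17, this is wear-out (increasing failure rate)
Phase = 3

3


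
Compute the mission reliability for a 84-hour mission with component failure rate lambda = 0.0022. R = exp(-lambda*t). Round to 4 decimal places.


lambda = 0.0022
mission_time = 84
lambda * t = 0.0022 * 84 = 0.1848
R = exp(-0.1848)
R = 0.8313

0.8313


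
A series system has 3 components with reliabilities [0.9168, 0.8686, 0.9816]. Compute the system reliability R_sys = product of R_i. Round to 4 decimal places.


Components: [0.9168, 0.8686, 0.9816]
After component 1 (R=0.9168): product = 0.9168
After component 2 (R=0.8686): product = 0.7963
After component 3 (R=0.9816): product = 0.7817
R_sys = 0.7817

0.7817


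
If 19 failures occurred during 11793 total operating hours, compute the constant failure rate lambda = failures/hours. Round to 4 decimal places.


failures = 19
total_hours = 11793
lambda = 19 / 11793
lambda = 0.0016

0.0016


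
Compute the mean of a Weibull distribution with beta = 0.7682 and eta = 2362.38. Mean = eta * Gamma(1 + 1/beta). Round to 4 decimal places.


beta = 0.7682, eta = 2362.38
1/beta = 1.3017
1 + 1/beta = 2.3017
Gamma(2.3017) = 1.1679
Mean = 2362.38 * 1.1679
Mean = 2759.1055

2759.1055


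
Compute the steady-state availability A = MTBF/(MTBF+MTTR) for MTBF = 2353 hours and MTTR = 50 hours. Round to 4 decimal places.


MTBF = 2353
MTTR = 50
MTBF + MTTR = 2403
A = 2353 / 2403
A = 0.9792

0.9792


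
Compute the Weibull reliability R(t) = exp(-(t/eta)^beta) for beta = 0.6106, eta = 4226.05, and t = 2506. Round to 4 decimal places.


beta = 0.6106, eta = 4226.05, t = 2506
t/eta = 2506 / 4226.05 = 0.593
(t/eta)^beta = 0.593^0.6106 = 0.7268
R(t) = exp(-0.7268)
R(t) = 0.4834

0.4834


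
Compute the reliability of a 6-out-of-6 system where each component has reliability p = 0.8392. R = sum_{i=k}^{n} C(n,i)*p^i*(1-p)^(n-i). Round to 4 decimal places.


k = 6, n = 6, p = 0.8392
i=6: C(6,6)=1 * 0.8392^6 * 0.1608^0 = 0.3493
R = sum of terms = 0.3493

0.3493


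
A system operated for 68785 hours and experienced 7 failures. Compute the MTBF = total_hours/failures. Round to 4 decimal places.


total_hours = 68785
failures = 7
MTBF = 68785 / 7
MTBF = 9826.4286

9826.4286


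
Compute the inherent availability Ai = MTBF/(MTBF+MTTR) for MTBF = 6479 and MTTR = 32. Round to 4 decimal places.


MTBF = 6479
MTTR = 32
MTBF + MTTR = 6511
Ai = 6479 / 6511
Ai = 0.9951

0.9951


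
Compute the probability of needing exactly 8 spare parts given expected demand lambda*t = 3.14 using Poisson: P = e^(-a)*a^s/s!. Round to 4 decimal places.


a = 3.14, s = 8
e^(-a) = e^(-3.14) = 0.0433
a^s = 3.14^8 = 9450.117
s! = 40320
P = 0.0433 * 9450.117 / 40320
P = 0.0101

0.0101


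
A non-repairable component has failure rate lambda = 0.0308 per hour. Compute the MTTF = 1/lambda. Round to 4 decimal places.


lambda = 0.0308
MTTF = 1 / 0.0308
MTTF = 32.4675

32.4675


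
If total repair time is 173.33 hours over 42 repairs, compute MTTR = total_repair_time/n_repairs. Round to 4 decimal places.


total_repair_time = 173.33
n_repairs = 42
MTTR = 173.33 / 42
MTTR = 4.1269

4.1269


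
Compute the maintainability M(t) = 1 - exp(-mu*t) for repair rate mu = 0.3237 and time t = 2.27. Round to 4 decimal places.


mu = 0.3237, t = 2.27
mu * t = 0.3237 * 2.27 = 0.7348
exp(-0.7348) = 0.4796
M(t) = 1 - 0.4796
M(t) = 0.5204

0.5204


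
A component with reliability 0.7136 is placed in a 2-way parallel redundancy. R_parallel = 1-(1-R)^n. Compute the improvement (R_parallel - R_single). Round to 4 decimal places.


R_single = 0.7136, n = 2
1 - R_single = 0.2864
(1 - R_single)^n = 0.2864^2 = 0.082
R_parallel = 1 - 0.082 = 0.918
Improvement = 0.918 - 0.7136
Improvement = 0.2044

0.2044


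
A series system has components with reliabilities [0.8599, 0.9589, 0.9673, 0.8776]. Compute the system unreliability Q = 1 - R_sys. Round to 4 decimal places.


Components: [0.8599, 0.9589, 0.9673, 0.8776]
After component 1: product = 0.8599
After component 2: product = 0.8246
After component 3: product = 0.7976
After component 4: product = 0.7
R_sys = 0.7
Q = 1 - 0.7 = 0.3

0.3


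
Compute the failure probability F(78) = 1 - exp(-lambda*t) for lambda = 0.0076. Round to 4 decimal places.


lambda = 0.0076, t = 78
lambda * t = 0.5928
exp(-0.5928) = 0.5528
F(t) = 1 - 0.5528
F(t) = 0.4472

0.4472


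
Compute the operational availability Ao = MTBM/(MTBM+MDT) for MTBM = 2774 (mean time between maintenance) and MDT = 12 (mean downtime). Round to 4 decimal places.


MTBM = 2774
MDT = 12
MTBM + MDT = 2786
Ao = 2774 / 2786
Ao = 0.9957

0.9957


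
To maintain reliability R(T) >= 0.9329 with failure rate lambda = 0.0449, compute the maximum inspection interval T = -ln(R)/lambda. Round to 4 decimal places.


R_target = 0.9329
lambda = 0.0449
-ln(0.9329) = 0.0695
T = 0.0695 / 0.0449
T = 1.5469

1.5469


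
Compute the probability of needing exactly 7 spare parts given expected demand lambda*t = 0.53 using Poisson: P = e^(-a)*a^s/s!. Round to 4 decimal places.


a = 0.53, s = 7
e^(-a) = e^(-0.53) = 0.5886
a^s = 0.53^7 = 0.0117
s! = 5040
P = 0.5886 * 0.0117 / 5040
P = 0.0

0.0


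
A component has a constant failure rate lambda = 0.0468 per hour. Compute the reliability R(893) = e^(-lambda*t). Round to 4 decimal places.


lambda = 0.0468
t = 893
lambda * t = 41.7924
R(t) = e^(-41.7924)
R(t) = 0.0

0.0


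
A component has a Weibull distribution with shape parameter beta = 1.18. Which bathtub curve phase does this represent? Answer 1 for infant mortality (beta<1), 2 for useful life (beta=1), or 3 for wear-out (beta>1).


beta = 1.18
Compare beta to 1:
beta < 1 => infant mortality (phase 1)
beta = 1 => useful life (phase 2)
beta > 1 => wear-out (phase 3)
Since beta = 1.18, this is wear-out (increasing failure rate)
Phase = 3

3


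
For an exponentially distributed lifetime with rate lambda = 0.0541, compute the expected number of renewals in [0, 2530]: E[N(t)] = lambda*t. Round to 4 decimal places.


lambda = 0.0541
t = 2530
E[N(t)] = lambda * t
E[N(t)] = 0.0541 * 2530
E[N(t)] = 136.873

136.873


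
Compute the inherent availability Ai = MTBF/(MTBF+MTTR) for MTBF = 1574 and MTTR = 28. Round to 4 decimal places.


MTBF = 1574
MTTR = 28
MTBF + MTTR = 1602
Ai = 1574 / 1602
Ai = 0.9825

0.9825


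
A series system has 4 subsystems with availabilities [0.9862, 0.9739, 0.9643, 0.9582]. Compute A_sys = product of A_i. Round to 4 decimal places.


Subsystems: [0.9862, 0.9739, 0.9643, 0.9582]
After subsystem 1 (A=0.9862): product = 0.9862
After subsystem 2 (A=0.9739): product = 0.9605
After subsystem 3 (A=0.9643): product = 0.9262
After subsystem 4 (A=0.9582): product = 0.8875
A_sys = 0.8875

0.8875


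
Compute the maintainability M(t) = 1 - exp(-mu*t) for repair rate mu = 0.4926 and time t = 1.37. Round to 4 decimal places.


mu = 0.4926, t = 1.37
mu * t = 0.4926 * 1.37 = 0.6749
exp(-0.6749) = 0.5092
M(t) = 1 - 0.5092
M(t) = 0.4908

0.4908


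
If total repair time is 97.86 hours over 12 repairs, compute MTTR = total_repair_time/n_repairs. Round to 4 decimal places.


total_repair_time = 97.86
n_repairs = 12
MTTR = 97.86 / 12
MTTR = 8.155

8.155


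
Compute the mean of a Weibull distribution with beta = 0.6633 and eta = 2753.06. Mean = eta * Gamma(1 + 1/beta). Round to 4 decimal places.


beta = 0.6633, eta = 2753.06
1/beta = 1.5076
1 + 1/beta = 2.5076
Gamma(2.5076) = 1.3365
Mean = 2753.06 * 1.3365
Mean = 3679.4509

3679.4509


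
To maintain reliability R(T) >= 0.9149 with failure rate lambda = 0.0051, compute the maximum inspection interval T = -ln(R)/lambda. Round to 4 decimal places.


R_target = 0.9149
lambda = 0.0051
-ln(0.9149) = 0.0889
T = 0.0889 / 0.0051
T = 17.4393

17.4393


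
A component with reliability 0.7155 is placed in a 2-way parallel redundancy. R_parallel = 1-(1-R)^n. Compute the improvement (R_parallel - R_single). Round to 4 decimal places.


R_single = 0.7155, n = 2
1 - R_single = 0.2845
(1 - R_single)^n = 0.2845^2 = 0.0809
R_parallel = 1 - 0.0809 = 0.9191
Improvement = 0.9191 - 0.7155
Improvement = 0.2036

0.2036


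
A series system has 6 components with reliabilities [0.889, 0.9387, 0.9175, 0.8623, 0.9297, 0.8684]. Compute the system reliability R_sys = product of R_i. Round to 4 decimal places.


Components: [0.889, 0.9387, 0.9175, 0.8623, 0.9297, 0.8684]
After component 1 (R=0.889): product = 0.889
After component 2 (R=0.9387): product = 0.8345
After component 3 (R=0.9175): product = 0.7657
After component 4 (R=0.8623): product = 0.6602
After component 5 (R=0.9297): product = 0.6138
After component 6 (R=0.8684): product = 0.533
R_sys = 0.533

0.533


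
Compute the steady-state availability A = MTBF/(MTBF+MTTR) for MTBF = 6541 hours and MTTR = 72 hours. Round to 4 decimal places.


MTBF = 6541
MTTR = 72
MTBF + MTTR = 6613
A = 6541 / 6613
A = 0.9891

0.9891


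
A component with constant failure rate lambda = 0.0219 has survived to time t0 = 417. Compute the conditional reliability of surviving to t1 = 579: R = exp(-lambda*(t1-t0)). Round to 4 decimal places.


lambda = 0.0219
t0 = 417, t1 = 579
t1 - t0 = 162
lambda * (t1-t0) = 0.0219 * 162 = 3.5478
R = exp(-3.5478)
R = 0.0288

0.0288


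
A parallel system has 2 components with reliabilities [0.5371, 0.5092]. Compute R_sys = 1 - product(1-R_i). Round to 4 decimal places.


Components: [0.5371, 0.5092]
(1 - 0.5371) = 0.4629, running product = 0.4629
(1 - 0.5092) = 0.4908, running product = 0.2272
Product of (1-R_i) = 0.2272
R_sys = 1 - 0.2272 = 0.7728

0.7728


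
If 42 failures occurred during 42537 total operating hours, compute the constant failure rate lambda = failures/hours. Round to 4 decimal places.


failures = 42
total_hours = 42537
lambda = 42 / 42537
lambda = 0.001

0.001


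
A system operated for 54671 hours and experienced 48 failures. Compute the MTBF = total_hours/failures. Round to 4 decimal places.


total_hours = 54671
failures = 48
MTBF = 54671 / 48
MTBF = 1138.9792

1138.9792


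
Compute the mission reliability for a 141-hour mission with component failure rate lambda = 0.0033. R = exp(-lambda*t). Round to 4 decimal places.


lambda = 0.0033
mission_time = 141
lambda * t = 0.0033 * 141 = 0.4653
R = exp(-0.4653)
R = 0.6279

0.6279
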